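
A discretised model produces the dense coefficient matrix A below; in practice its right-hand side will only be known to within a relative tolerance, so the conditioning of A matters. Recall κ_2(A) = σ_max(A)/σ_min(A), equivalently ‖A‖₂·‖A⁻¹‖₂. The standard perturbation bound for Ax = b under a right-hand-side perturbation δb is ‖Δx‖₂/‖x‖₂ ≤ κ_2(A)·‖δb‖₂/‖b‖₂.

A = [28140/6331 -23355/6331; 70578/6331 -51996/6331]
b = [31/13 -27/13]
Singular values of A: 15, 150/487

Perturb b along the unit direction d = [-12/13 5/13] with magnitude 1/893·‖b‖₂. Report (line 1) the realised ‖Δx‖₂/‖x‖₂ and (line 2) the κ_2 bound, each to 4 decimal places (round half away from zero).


0.0012
0.0545

σ_max = 15, σ_min = 150/487
κ_2(A) = 15 / (150/487) = 48.7000
κ_2(A)·‖δb‖/‖b‖ = 0.0545
solve Ax = b  →  x = [-5.8973 -7.7520]
‖b‖₂ = 3.1623 and ‖x‖₂ = 9.7402
re-solving with b+δb shifts x by Δx of norm 0.0115
realised ‖Δx‖/‖x‖ = 0.0012
so the bound overstates the realised error by a factor of ≈ 46.2020 (computed from the unrounded values)


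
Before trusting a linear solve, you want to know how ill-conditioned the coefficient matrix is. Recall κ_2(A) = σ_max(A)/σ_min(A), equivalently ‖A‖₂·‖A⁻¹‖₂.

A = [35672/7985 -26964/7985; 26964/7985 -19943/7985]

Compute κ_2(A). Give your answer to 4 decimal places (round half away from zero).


199.6250

M = AᵀA = [399909776/12752045 -299920572/12752045; -299920572/12752045 224956109/12752045]. tr(M)=124973177/2550409, det(M)=153664/2550409
eigenvalues of AᵀA: λ = (tr ± √(tr²−4·det))/2 = 49, 3136/2550409
κ_2(A) = √(λ_max/λ_min) = √(49 / (3136/2550409)) = 199.6250


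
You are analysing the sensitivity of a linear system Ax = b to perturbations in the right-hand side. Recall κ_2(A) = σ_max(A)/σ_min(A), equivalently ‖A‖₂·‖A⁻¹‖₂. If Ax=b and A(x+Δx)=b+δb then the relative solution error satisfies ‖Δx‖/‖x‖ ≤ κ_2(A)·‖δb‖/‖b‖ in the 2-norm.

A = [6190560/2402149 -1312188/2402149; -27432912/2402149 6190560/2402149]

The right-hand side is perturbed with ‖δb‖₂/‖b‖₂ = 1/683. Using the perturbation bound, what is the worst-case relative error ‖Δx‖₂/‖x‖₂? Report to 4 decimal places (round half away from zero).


0.5231

form AᵀA = [470486433024/3432670921 -105858576000/3432670921; -105858576000/3432670921 23822052624/3432670921] with trace 294056208/2042041 and determinant 331776/2042041
solving λ² − 294056208/2042041·λ + 331776/2042041 = 0 gives λ = 144, 2304/2042041
σ_max=√144=12, σ_min=√(2304/2042041)=(48/1429) → κ = 357.2500
bound on ‖Δx‖/‖x‖: κ·ε = 357.2500·1/683 = 0.5231


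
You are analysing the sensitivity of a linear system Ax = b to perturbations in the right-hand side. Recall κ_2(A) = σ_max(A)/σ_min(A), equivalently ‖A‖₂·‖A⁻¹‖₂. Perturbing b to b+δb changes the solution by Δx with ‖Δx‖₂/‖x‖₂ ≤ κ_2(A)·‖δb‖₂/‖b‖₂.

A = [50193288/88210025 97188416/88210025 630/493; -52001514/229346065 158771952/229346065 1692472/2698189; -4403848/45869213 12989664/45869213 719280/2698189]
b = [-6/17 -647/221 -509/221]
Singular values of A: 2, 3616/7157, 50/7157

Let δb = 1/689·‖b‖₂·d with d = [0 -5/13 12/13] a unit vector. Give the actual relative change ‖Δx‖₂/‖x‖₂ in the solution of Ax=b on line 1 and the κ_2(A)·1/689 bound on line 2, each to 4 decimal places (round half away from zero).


0.0054
0.4155

largest singular value 2, smallest 50/7157
κ_2(A) = 2 / (50/7157) = 286.2800
bound on ‖Δx‖/‖x‖: κ·ε = 286.2800·1/689 = 0.4155
solve Ax = b  →  x = [34.5300 97.1823 -99.4414]
‖b‖₂ = 3.7417 and ‖x‖₂ = 143.2666
re-solving with b+δb shifts x by Δx of norm 0.7773
realised ‖Δx‖/‖x‖ = 0.0054
tightness: 0.0054 against a bound of 0.4155 (unrounded ratio ≈ 0.0131)


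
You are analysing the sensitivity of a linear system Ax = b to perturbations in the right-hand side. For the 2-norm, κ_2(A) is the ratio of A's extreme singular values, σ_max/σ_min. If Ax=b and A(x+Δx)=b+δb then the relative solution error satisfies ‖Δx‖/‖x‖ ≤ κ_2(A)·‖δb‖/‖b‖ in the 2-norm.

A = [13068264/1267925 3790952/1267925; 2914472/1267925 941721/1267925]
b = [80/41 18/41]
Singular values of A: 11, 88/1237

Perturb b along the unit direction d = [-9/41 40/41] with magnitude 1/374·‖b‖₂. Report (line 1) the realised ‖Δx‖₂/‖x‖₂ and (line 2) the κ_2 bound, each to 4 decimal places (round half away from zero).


0.4134
0.4134

largest singular value 11, smallest 88/1237
condition number: 11 ÷ (88/1237) = 154.6250
κ_2(A)·‖δb‖/‖b‖ = 0.4134
solve Ax = b  →  x = [0.1745 0.0509]
2-norm of b is 2.0000; of x, 0.1818
re-solving with b+δb shifts x by Δx of norm 0.0752
relative error = 0.4134
so the bound is sharp here: realised error equals the bound


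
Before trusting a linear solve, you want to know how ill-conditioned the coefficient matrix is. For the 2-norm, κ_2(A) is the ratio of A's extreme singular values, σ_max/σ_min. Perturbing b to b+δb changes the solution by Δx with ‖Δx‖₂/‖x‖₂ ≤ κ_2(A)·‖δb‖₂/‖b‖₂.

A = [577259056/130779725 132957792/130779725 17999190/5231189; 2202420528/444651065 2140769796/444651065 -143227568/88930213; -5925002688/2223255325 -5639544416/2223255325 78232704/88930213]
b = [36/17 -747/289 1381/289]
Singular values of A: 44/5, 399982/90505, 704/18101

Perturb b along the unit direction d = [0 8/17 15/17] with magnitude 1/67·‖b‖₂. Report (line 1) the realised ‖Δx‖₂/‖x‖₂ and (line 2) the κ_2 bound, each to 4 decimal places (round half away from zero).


σ_max = 44/5, σ_min = 704/18101
condition number: (44/5) ÷ (704/18101) = 226.2625
perturbation bound = 226.2625·1/67 = 3.3771
solve Ax = b  →  x = [-40.8533 53.9029 37.0974]
‖b‖ = 5.8310, ‖x‖ = 77.1410
re-solving with b+δb shifts x by Δx of norm 2.2377
realised ‖Δx‖/‖x‖ = 0.0290
realised/bound (from unrounded values) ≈ 0.0086

0.0290
3.3771


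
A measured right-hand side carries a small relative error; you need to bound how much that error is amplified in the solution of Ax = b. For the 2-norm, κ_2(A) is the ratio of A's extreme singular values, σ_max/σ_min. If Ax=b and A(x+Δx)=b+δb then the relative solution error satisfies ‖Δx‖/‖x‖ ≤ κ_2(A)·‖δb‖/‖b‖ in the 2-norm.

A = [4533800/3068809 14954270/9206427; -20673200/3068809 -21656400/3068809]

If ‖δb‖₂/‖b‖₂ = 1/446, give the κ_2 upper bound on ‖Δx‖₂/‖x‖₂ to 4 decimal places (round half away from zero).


0.4340

form AᵀA = [266470280000/5602372801 839334286000/16807118403; 839334286000/16807118403 2644037560900/50421355209] with trace 5995564900/59954049 and determinant 16000000/59954049
char-poly roots: 100 and 160000/59954049
so κ_2 = √(100 / (160000/59954049)) = 193.5750
bound on ‖Δx‖/‖x‖: κ·ε = 193.5750·1/446 = 0.4340


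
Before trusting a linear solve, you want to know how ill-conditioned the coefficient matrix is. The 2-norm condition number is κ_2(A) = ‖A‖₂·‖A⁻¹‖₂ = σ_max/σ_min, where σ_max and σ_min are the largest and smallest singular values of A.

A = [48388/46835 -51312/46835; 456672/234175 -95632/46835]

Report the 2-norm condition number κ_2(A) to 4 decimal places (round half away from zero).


380.0000

form AᵀA = [924167056/189750625 -194072256/37950125; -194072256/37950125 40755712/7590025] with trace 2310416/225625 and determinant 4096/5640625
char-poly roots: 256/25 and 16/225625
so κ_2 = √((256/25) / (16/225625)) = 380.0000


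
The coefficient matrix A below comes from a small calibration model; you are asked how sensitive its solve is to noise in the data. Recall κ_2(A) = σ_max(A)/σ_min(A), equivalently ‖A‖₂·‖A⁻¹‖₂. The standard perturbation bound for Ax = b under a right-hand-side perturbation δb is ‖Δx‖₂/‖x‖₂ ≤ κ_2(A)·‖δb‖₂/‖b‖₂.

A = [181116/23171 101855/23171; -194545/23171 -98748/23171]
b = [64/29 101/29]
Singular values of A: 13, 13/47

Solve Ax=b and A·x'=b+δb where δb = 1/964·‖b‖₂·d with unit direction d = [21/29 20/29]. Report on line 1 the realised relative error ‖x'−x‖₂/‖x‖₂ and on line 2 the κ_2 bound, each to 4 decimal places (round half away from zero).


0.0011
0.0488

largest singular value 13, smallest 13/47
condition number: 13 ÷ (13/47) = 47.0000
κ_2(A)·‖δb‖/‖b‖ = 0.0488
solve Ax = b  →  x = [-6.8733 12.7240]
‖b‖ = 4.1231, ‖x‖ = 14.4617
with δb = [0.0031 0.0029], A·Δx = δb → ‖Δx‖ = 0.0155
dividing the unrounded norms, ‖Δx‖/‖x‖ = 0.0011
so the bound overstates the realised error by a factor of ≈ 45.5973 (computed from the unrounded values)


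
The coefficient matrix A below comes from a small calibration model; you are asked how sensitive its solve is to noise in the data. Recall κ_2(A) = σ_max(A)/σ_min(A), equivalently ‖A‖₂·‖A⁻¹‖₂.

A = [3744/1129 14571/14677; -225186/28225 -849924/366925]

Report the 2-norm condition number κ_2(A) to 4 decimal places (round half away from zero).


AᵀA = [59469694596/796650625 17345163528/796650625; 17345163528/796650625 5059568529/796650625]; tr = 103246821/1274641, det = 72900/1274641
solving λ² − 103246821/1274641·λ + 72900/1274641 = 0 gives λ = 81, 900/1274641
so κ_2 = √(81 / (900/1274641)) = 338.7000

338.7000


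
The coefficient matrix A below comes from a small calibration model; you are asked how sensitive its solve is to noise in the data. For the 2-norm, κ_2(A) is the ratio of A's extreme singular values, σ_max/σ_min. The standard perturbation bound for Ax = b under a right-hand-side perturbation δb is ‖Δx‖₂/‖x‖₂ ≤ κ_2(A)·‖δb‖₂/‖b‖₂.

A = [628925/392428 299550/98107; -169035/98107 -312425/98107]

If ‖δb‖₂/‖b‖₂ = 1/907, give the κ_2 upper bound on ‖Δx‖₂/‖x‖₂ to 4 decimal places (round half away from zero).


AᵀA = [1013926225/183115024 237596625/22889378; 237596625/22889378 222758125/11444689]; tr = 15841025/633616, det = 15625/633616
char-poly roots: 25 and 625/633616
σ_max=√25=5, σ_min=√(625/633616)=(25/796) → κ = 159.2000
worst-case relative error ≤ 159.2000 × 1/907 = 0.1755

0.1755


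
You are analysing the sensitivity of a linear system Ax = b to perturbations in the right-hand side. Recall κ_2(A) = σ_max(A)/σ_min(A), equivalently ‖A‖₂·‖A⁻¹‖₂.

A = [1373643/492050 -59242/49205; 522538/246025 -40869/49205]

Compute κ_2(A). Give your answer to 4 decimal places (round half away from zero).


60.5600

M = AᵀA = [119163157489/9684528100 -2481771393/484226405; -2481771393/484226405 207195589/96845281]. tr(M)=827708381/57304900, det(M)=130321/2292196
eigenvalues of AᵀA: λ = (tr ± √(tr²−4·det))/2 = 361/25, 9025/2292196
so κ_2 = √((361/25) / (9025/2292196)) = 60.5600


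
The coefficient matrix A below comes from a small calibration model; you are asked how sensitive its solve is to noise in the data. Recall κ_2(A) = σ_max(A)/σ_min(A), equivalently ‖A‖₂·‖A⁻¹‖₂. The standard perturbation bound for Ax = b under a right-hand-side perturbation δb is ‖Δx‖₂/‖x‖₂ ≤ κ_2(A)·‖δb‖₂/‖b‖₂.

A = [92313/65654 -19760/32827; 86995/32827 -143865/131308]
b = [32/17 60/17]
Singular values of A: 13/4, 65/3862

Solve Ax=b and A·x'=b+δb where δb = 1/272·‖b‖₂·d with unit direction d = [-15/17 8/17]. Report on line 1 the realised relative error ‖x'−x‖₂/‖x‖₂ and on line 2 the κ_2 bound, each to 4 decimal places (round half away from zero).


0.7099
0.7099

σ_max = 13/4, σ_min = 65/3862
condition number: (13/4) ÷ (65/3862) = 193.1000
bound on ‖Δx‖/‖x‖: κ·ε = 193.1000·1/272 = 0.7099
solve Ax = b  →  x = [1.1361 -0.4734]
‖b‖₂ = 4.0000 and ‖x‖₂ = 1.2308
with δb = [-0.0130 0.0069], A·Δx = δb → ‖Δx‖ = 0.8738
dividing the unrounded norms, ‖Δx‖/‖x‖ = 0.7099
so the bound is sharp here: realised error equals the bound


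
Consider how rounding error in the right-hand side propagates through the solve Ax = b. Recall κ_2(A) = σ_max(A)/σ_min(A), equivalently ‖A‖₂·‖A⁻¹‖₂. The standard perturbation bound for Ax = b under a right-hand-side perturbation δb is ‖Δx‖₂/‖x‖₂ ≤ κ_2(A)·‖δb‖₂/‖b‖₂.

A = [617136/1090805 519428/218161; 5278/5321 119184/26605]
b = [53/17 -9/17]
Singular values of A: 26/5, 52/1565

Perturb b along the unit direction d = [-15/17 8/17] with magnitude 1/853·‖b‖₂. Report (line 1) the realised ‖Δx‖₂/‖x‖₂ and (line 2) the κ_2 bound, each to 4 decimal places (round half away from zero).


σ_max = 26/5, σ_min = 52/1565
condition number: (26/5) ÷ (52/1565) = 156.5000
perturbation bound = 156.5000·1/853 = 0.1835
solve Ax = b  →  x = [88.1285 -19.6318]
‖b‖ = 3.1623, ‖x‖ = 90.2887
δb = ε·‖b‖·d = [-0.0033 0.0017]; solving A·Δx = δb gives ‖Δx‖ = 0.1116
dividing the unrounded norms, ‖Δx‖/‖x‖ = 0.0012
so the bound overstates the realised error by a factor of ≈ 148.4693 (computed from the unrounded values)

0.0012
0.1835


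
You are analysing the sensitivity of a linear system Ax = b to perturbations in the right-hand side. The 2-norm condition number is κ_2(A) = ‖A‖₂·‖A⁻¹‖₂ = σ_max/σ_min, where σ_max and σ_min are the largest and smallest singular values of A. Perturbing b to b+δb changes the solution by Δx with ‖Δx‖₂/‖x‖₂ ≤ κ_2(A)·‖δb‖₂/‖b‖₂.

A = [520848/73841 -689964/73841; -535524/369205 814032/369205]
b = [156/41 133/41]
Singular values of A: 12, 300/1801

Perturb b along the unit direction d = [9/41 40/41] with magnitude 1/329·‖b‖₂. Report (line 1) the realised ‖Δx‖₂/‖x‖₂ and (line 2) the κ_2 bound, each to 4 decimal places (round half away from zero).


largest singular value 12, smallest 300/1801
κ_2(A) = 12 / (300/1801) = 72.0400
κ_2(A)·‖δb‖/‖b‖ = 0.2190
solve Ax = b  →  x = [19.3607 14.2080]
2-norm of b is 5.0000; of x, 24.0146
re-solving with b+δb shifts x by Δx of norm 0.0912
dividing the unrounded norms, ‖Δx‖/‖x‖ = 0.0038
so the bound overstates the realised error by a factor of ≈ 57.6351 (computed from the unrounded values)

0.0038
0.2190


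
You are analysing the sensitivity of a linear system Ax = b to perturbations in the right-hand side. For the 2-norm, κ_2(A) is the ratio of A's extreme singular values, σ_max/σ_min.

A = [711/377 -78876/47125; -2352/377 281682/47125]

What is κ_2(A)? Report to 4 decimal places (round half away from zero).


M = AᵀA = [6037425/142129 -28743876/710645; -28743876/710645 136905876/3553225]. tr(M)=342261/4225, det(M)=2916/4225
char-poly roots: 81 and 36/4225
κ_2(A) = √(λ_max/λ_min) = √(81 / (36/4225)) = 97.5000

97.5000


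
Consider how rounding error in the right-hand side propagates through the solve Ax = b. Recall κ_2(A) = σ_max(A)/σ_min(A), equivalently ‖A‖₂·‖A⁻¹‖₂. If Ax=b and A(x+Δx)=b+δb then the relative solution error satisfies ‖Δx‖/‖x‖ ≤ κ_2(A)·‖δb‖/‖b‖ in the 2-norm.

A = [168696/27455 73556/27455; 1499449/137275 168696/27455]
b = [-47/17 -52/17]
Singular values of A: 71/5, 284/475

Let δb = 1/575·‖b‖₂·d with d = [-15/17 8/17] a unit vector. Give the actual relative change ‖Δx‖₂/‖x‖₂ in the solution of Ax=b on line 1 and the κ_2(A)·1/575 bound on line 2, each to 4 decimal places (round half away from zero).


0.0071
0.0413

largest singular value 71/5, smallest 284/475
condition number: (71/5) ÷ (284/475) = 23.7500
bound on ‖Δx‖/‖x‖: κ·ε = 23.7500·1/575 = 0.0413
solve Ax = b  →  x = [-1.0356 1.3432]
2-norm of b is 4.1231; of x, 1.6961
re-solving with b+δb shifts x by Δx of norm 0.0120
relative error = 0.0071
realised/bound (from unrounded values) ≈ 0.1712


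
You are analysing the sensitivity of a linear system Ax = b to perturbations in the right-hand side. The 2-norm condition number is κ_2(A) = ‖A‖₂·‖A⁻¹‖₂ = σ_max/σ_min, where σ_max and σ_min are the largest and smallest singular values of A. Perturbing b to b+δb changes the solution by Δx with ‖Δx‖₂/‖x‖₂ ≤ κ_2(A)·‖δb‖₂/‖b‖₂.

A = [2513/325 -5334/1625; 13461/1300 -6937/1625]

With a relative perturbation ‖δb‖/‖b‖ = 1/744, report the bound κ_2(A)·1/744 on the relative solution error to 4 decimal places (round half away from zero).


0.2688

M = AᵀA = [11289649/67600 -5879853/84500; -5879853/84500 3062941/105625]. tr(M)=1960049/10000, det(M)=2401/2500
λ_max, λ_min = (1960049/10000 ± √3841407922401/100000000)/2 = 196, 49/10000
σ_max=√196=14, σ_min=√(49/10000)=(7/100) → κ = 200.0000
perturbation bound = 200.0000·1/744 = 0.2688


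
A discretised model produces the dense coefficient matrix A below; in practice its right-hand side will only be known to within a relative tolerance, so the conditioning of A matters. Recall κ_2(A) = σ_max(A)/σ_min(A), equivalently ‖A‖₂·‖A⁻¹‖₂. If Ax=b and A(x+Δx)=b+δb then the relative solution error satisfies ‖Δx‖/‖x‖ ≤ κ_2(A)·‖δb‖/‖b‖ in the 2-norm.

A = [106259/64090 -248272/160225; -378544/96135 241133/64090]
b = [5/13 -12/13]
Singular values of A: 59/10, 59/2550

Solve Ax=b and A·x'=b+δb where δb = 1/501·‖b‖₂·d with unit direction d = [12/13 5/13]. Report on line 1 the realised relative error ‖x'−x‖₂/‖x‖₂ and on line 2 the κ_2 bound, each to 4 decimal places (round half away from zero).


0.5090
0.5090

from the listed singular values, σ₁ = 59/10, σ_n = 59/2550
condition number: (59/10) ÷ (59/2550) = 255.0000
perturbation bound = 255.0000·1/501 = 0.5090
solve Ax = b  →  x = [0.1227 -0.1169]
2-norm of b is 1.0000; of x, 0.1695
re-solving with b+δb shifts x by Δx of norm 0.0863
dividing the unrounded norms, ‖Δx‖/‖x‖ = 0.5090
tightness: 0.5090 against a bound of 0.5090; the bound is attained (ratio 1)


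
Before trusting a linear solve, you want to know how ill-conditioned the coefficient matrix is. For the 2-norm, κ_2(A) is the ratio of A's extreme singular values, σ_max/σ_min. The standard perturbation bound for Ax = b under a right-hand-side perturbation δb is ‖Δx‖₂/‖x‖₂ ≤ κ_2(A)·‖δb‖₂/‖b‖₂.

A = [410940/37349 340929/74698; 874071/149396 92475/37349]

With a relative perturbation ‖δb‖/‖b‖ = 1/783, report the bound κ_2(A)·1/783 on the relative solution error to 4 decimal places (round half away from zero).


M = AᵀA = [11992896369/77228944 1249247205/19307236; 1249247205/19307236 520550469/19307236]. tr(M)=83284605/456976, det(M)=531441/1827904
eigenvalues of AᵀA: λ = (tr ± √(tr²−4·det))/2 = 729/4, 729/456976
κ = σ_max/σ_min = (27/2)/(27/676) = 338.0000
bound on ‖Δx‖/‖x‖: κ·ε = 338.0000·1/783 = 0.4317

0.4317


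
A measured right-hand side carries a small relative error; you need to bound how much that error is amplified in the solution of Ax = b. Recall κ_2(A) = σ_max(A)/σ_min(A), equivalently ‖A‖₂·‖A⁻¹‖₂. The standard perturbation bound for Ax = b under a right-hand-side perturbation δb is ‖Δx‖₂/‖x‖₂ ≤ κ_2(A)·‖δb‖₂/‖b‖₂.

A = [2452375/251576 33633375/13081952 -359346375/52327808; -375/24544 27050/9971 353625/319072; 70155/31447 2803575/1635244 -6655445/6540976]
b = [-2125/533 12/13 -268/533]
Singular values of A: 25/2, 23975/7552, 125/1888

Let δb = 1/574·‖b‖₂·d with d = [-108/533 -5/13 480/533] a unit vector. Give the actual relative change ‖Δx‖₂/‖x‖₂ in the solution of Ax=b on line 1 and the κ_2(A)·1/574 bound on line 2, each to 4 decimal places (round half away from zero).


from the listed singular values, σ₁ = 25/2, σ_n = 125/1888
κ = σ_max/σ_min = (25/2)/(125/1888) = 188.8000
κ_2(A)·‖δb‖/‖b‖ = 0.3289
solve Ax = b  →  x = [-0.2560 0.2169 0.2984]
‖b‖₂ = 4.1231 and ‖x‖₂ = 0.4490
δb = ε·‖b‖·d = [-0.0015 -0.0028 0.0065]; solving A·Δx = δb gives ‖Δx‖ = 0.1085
dividing the unrounded norms, ‖Δx‖/‖x‖ = 0.2416
realised/bound (from unrounded values) ≈ 0.7346

0.2416
0.3289


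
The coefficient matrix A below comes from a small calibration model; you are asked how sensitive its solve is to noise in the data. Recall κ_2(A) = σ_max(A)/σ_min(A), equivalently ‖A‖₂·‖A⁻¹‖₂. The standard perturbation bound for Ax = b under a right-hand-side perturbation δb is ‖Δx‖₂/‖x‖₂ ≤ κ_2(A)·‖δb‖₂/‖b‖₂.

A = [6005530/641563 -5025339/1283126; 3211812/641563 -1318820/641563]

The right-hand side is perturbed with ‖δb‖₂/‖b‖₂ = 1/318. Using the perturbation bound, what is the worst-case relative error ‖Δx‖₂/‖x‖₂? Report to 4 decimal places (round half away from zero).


1.1411

AᵀA = [160491788596/1424232121 -66870982575/1424232121; -66870982575/1424232121 111457359289/5696928484]; tr = 4458133217/33709636, det = 1119364/8427409
solving λ² − 4458133217/33709636·λ + 1119364/8427409 = 0 gives λ = 529/4, 8464/8427409
κ = σ_max/σ_min = (23/2)/(92/2903) = 362.8750
κ_2(A)·‖δb‖/‖b‖ = 1.1411


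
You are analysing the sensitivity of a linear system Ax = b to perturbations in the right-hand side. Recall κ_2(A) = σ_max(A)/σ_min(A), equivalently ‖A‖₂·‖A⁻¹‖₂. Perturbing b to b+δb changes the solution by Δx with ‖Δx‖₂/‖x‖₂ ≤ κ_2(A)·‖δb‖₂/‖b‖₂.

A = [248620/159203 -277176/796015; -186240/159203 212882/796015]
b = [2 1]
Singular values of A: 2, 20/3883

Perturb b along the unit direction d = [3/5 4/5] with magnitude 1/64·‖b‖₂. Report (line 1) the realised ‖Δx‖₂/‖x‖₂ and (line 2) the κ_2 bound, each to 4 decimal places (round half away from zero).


largest singular value 2, smallest 20/3883
condition number: 2 ÷ (20/3883) = 388.3000
κ_2(A)·‖δb‖/‖b‖ = 6.0672
solve Ax = b  →  x = [85.7244 378.7195]
‖b‖ = 2.2361, ‖x‖ = 388.3003
Δx = A⁻¹·δb where δb = 1/64·2.2361·d; ‖Δx‖ = 6.7833
realised ‖Δx‖/‖x‖ = 0.0175
so the bound overstates the realised error by a factor of ≈ 347.3064 (computed from the unrounded values)

0.0175
6.0672


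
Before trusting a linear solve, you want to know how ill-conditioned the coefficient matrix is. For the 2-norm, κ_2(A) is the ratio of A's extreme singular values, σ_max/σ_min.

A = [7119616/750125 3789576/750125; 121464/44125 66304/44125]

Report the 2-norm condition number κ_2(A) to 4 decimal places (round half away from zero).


M = AᵀA = [87924311104/900300025 9378496512/180060005; 9378496512/180060005 25010230336/900300025]. tr(M)=78155392/623045, det(M)=9834496/77880625
char-poly roots: 3136/25 and 3136/3115225
σ_max=√(3136/25)=(56/5), σ_min=√(3136/3115225)=(56/1765) → κ = 353.0000

353.0000


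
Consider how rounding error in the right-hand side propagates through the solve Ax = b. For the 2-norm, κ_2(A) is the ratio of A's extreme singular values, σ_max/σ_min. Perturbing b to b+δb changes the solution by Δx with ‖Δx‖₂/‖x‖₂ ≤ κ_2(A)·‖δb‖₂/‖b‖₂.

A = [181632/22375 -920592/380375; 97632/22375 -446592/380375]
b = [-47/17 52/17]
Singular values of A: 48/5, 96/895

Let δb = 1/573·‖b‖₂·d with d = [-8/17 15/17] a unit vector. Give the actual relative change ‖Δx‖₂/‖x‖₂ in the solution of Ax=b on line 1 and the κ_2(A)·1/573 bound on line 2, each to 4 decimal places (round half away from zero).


0.0018
0.1562

σ_max = 48/5, σ_min = 96/895
κ_2(A) = (48/5) / (96/895) = 89.5000
bound on ‖Δx‖/‖x‖: κ·ε = 89.5000·1/573 = 0.1562
solve Ax = b  →  x = [10.3417 35.8292]
‖b‖₂ = 4.1231 and ‖x‖₂ = 37.2918
with δb = [-0.0034 0.0063], A·Δx = δb → ‖Δx‖ = 0.0671
realised ‖Δx‖/‖x‖ = 0.0018
tightness: 0.0018 against a bound of 0.1562 (unrounded ratio ≈ 0.0115)


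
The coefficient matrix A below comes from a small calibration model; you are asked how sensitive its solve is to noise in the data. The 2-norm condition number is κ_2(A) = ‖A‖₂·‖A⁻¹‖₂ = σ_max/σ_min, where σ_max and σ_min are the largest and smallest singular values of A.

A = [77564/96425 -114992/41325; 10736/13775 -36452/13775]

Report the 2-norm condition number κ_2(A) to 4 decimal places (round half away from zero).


form AᵀA = [554768/442225 -815104/189525; -815104/189525 1197712/81225] with trace 2547232/159201 and determinant 256/159201
solving λ² − 2547232/159201·λ + 256/159201 = 0 gives λ = 16, 16/159201
σ_max=√16=4, σ_min=√(16/159201)=(4/399) → κ = 399.0000

399.0000


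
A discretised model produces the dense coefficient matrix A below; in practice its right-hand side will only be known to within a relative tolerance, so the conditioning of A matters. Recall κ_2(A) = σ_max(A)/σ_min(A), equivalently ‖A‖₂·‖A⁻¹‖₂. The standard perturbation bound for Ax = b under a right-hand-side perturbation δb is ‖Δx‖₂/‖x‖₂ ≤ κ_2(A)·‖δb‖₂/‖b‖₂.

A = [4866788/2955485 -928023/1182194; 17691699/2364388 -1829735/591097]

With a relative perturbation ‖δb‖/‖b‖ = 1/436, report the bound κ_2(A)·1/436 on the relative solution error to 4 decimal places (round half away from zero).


M = AᵀA = [4880354161009/83139955600 -101658885633/4156997780; -101658885633/4156997780 8478850309/831399556]. tr(M)=33894906461/491952400, det(M)=47458321/78712384
eigenvalues of AᵀA: λ = (tr ± √(tr²−4·det))/2 = 6889/100, 172225/19678096
κ_2(A) = √(λ_max/λ_min) = √((6889/100) / (172225/19678096)) = 88.7200
κ_2(A)·‖δb‖/‖b‖ = 0.2035

0.2035


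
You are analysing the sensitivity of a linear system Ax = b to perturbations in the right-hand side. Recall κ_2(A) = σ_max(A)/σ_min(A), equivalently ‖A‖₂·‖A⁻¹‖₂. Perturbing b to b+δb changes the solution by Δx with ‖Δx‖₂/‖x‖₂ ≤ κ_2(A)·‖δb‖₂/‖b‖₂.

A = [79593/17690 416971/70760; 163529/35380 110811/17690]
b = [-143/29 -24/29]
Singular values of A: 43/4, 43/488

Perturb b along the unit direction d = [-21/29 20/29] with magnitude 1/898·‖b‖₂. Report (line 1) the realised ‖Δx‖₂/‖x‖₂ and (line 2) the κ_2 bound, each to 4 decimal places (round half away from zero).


0.0019
0.1359

from the listed singular values, σ₁ = 43/4, σ_n = 43/488
condition number: (43/4) ÷ (43/488) = 122.0000
κ_2(A)·‖δb‖/‖b‖ = 0.1359
solve Ax = b  →  x = [-27.4605 20.1302]
‖b‖ = 5.0000, ‖x‖ = 34.0485
with δb = [-0.0040 0.0038], A·Δx = δb → ‖Δx‖ = 0.0632
relative error = 0.0019
realised/bound (from unrounded values) ≈ 0.0137


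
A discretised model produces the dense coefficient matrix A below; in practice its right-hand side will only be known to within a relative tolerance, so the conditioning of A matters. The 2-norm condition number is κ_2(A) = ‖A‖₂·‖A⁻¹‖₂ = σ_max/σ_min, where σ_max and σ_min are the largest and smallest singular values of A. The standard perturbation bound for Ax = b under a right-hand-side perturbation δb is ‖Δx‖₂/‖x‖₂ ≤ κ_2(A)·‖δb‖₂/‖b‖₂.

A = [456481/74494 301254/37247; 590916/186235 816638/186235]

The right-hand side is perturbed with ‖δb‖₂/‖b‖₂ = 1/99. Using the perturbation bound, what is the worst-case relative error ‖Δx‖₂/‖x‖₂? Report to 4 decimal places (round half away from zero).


1.1066

AᵀA = [22858475641/480048100 7617728547/120012025; 7617728547/120012025 10158293896/120012025]; tr = 2539666049/19201924, det = 6996025/4800481
λ_max, λ_min = (2539666049/19201924 ± √6447754246197636801/368713885301776)/2 = 529/4, 52900/4800481
σ_max=√(529/4)=(23/2), σ_min=√(52900/4800481)=(230/2191) → κ = 109.5500
worst-case relative error ≤ 109.5500 × 1/99 = 1.1066


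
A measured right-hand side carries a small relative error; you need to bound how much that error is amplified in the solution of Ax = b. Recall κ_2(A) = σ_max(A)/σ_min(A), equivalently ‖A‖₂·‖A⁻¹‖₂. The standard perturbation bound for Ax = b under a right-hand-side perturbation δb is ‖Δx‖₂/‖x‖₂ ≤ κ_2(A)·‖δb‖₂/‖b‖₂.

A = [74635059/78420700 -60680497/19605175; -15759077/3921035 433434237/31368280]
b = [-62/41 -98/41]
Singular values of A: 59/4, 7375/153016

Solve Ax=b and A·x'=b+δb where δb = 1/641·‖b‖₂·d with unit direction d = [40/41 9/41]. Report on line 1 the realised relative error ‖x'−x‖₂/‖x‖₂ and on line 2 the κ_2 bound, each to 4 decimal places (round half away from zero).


0.0022
0.4774

σ_max = 59/4, σ_min = 7375/153016
condition number: (59/4) ÷ (7375/153016) = 306.0320
perturbation bound = 306.0320·1/641 = 0.4774
solve Ax = b  →  x = [-39.7981 -11.7490]
2-norm of b is 2.8284; of x, 41.4961
re-solving with b+δb shifts x by Δx of norm 0.0916
dividing the unrounded norms, ‖Δx‖/‖x‖ = 0.0022
realised/bound (from unrounded values) ≈ 0.0046


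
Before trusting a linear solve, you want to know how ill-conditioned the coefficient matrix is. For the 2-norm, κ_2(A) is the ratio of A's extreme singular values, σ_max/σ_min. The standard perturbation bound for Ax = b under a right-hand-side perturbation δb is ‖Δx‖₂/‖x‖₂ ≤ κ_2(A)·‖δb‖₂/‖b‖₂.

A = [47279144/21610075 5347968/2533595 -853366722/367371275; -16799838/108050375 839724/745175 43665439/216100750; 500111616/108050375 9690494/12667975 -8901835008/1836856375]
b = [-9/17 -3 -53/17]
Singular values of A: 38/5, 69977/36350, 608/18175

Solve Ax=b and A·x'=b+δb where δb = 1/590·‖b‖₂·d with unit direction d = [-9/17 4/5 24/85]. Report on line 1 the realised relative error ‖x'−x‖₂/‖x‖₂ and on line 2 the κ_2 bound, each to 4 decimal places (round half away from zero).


0.0025
0.3851

from the listed singular values, σ₁ = 38/5, σ_n = 608/18175
κ = σ_max/σ_min = (38/5)/(608/18175) = 227.1875
worst-case relative error ≤ 227.1875 × 1/590 = 0.3851
solve Ax = b  →  x = [-65.1271 -0.5934 -61.6515]
‖b‖₂ = 4.3589 and ‖x‖₂ = 89.6816
with δb = [-0.0039 0.0059 0.0021], A·Δx = δb → ‖Δx‖ = 0.2208
dividing the unrounded norms, ‖Δx‖/‖x‖ = 0.0025
realised/bound (from unrounded values) ≈ 0.0064


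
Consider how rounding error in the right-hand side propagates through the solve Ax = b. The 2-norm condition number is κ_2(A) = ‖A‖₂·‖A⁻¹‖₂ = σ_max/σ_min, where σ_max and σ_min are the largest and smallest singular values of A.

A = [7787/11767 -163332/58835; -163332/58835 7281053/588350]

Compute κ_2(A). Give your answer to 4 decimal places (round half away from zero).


form AᵀA = [16771729/2059225 -372641958/10296125; -372641958/10296125 33124013689/205922500] with trace 20702669/122500 and determinant 28561/122500
eigenvalues of AᵀA: λ = (tr ± √(tr²−4·det))/2 = 169, 169/122500
κ_2(A) = √(λ_max/λ_min) = √(169 / (169/122500)) = 350.0000

350.0000


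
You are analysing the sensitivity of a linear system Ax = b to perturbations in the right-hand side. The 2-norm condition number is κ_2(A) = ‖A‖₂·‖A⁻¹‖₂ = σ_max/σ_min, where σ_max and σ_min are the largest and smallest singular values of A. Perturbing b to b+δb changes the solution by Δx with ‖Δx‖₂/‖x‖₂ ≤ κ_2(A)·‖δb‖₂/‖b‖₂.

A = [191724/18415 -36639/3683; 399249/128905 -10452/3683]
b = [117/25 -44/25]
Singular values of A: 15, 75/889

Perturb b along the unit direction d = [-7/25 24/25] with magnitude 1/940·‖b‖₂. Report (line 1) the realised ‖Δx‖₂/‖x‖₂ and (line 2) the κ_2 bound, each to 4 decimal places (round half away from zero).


0.0018
0.1891

σ_max = 15, σ_min = 75/889
κ_2(A) = 15 / (75/889) = 177.8000
worst-case relative error ≤ 177.8000 × 1/940 = 0.1891
solve Ax = b  →  x = [-24.3310 -25.9343]
‖b‖₂ = 5.0000 and ‖x‖₂ = 35.5610
δb = ε·‖b‖·d = [-0.0015 0.0051]; solving A·Δx = δb gives ‖Δx‖ = 0.0630
dividing the unrounded norms, ‖Δx‖/‖x‖ = 0.0018
so the bound overstates the realised error by a factor of ≈ 106.6830 (computed from the unrounded values)


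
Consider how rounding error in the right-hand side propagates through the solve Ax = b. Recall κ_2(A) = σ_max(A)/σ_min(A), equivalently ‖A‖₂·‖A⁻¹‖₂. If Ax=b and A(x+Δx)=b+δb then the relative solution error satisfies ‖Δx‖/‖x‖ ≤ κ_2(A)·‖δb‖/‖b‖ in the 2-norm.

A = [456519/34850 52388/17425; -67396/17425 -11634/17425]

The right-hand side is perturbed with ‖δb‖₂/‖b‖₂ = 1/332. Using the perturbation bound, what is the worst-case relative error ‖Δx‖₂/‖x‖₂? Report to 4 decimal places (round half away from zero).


0.2048

AᵀA = [362525569/1943236 20387430/485809; 20387430/485809 4607764/485809]; tr = 226625/1156, det = 2401/289
λ_max, λ_min = (226625/1156 ± √51314481729/1336336)/2 = 196, 49/1156
κ_2(A) = √(λ_max/λ_min) = √(196 / (49/1156)) = 68.0000
perturbation bound = 68.0000·1/332 = 0.2048


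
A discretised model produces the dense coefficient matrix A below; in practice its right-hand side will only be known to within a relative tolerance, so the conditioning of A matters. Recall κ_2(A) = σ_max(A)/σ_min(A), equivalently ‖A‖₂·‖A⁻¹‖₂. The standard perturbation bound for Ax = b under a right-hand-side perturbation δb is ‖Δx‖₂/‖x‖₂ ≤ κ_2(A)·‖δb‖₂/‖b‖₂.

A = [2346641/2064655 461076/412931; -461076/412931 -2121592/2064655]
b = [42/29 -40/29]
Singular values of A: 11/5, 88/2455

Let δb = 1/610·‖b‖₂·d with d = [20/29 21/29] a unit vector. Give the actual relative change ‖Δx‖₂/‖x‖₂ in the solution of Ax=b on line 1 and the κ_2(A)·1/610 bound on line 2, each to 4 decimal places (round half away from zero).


0.1006
0.1006

from the listed singular values, σ₁ = 11/5, σ_n = 88/2455
κ_2(A) = (11/5) / (88/2455) = 61.3750
worst-case relative error ≤ 61.3750 × 1/610 = 0.1006
solve Ax = b  →  x = [0.6583 0.6270]
‖b‖ = 2.0000, ‖x‖ = 0.9091
δb = ε·‖b‖·d = [0.0023 0.0024]; solving A·Δx = δb gives ‖Δx‖ = 0.0915
relative error = 0.1006
realised/bound = 1 exactly: the bound is attained for this b and d


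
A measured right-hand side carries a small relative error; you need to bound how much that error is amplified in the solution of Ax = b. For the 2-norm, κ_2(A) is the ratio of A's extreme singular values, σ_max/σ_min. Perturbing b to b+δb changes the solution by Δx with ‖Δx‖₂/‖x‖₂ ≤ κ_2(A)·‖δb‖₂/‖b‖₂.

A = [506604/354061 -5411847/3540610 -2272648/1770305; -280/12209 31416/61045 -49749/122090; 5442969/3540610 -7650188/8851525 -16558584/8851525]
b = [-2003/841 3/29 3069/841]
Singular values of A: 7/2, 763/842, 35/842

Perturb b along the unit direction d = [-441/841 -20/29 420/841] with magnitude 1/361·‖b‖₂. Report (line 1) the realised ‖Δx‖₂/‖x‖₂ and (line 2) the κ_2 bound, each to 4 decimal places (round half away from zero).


from the listed singular values, σ₁ = 7/2, σ_n = 35/842
condition number: (7/2) ÷ (35/842) = 84.2000
κ_2(A)·‖δb‖/‖b‖ = 0.2332
solve Ax = b  →  x = [57.9086 28.4931 32.4731]
‖b‖₂ = 4.3589 and ‖x‖₂ = 72.2479
δb = ε·‖b‖·d = [-0.0063 -0.0083 0.0060]; solving A·Δx = δb gives ‖Δx‖ = 0.2905
relative error = 0.0040
realised/bound (from unrounded values) ≈ 0.0172

0.0040
0.2332


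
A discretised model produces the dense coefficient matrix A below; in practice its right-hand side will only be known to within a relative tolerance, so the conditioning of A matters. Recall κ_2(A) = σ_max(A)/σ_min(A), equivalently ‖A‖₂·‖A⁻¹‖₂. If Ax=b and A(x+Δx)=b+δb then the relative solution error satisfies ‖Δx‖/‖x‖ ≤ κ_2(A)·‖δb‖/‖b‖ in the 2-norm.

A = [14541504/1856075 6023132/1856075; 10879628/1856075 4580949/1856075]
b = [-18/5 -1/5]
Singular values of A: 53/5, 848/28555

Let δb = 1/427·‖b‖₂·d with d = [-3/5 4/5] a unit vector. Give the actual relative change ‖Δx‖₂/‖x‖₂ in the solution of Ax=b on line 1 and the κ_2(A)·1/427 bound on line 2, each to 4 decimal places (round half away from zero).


from the listed singular values, σ₁ = 53/5, σ_n = 848/28555
κ_2(A) = (53/5) / (848/28555) = 356.9375
perturbation bound = 356.9375·1/427 = 0.8359
solve Ax = b  →  x = [-26.1638 62.0573]
2-norm of b is 3.6056; of x, 67.3473
re-solving with b+δb shifts x by Δx of norm 0.2843
relative error = 0.0042
realised/bound (from unrounded values) ≈ 0.0051

0.0042
0.8359


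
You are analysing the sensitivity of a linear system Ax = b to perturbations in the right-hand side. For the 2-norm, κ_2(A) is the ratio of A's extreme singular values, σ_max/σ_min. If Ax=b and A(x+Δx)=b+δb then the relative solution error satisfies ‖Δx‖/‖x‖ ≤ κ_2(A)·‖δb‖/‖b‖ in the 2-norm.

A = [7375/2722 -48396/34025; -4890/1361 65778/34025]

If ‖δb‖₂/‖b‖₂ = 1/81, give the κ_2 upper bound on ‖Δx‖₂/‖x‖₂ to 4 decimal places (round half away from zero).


2.5204

AᵀA = [150039025/7409284 -100022934/9261605; -100022934/9261605 266756724/46308025]; tr = 4818002521/185232100, det = 751689/46308025
solving λ² − 4818002521/185232100·λ + 751689/46308025 = 0 gives λ = 2601/100, 1156/1852321
so κ_2 = √((2601/100) / (1156/1852321)) = 204.1500
worst-case relative error ≤ 204.1500 × 1/81 = 2.5204


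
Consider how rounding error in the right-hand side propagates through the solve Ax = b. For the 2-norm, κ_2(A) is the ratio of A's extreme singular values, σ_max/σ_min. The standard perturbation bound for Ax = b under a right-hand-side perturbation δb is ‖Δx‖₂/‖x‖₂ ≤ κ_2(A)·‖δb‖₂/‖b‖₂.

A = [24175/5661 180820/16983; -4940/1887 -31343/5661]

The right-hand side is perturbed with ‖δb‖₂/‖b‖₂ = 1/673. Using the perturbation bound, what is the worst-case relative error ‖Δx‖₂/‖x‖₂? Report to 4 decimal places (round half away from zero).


0.0594

M = AᵀA = [2782225/110889 19947520/332667; 19947520/332667 143727769/998001]. tr(M)=168767794/998001, det(M)=17850625/998001
solving λ² − 168767794/998001·λ + 17850625/998001 = 0 gives λ = 169, 105625/998001
σ_max=√169=13, σ_min=√(105625/998001)=(325/999) → κ = 39.9600
κ_2(A)·‖δb‖/‖b‖ = 0.0594


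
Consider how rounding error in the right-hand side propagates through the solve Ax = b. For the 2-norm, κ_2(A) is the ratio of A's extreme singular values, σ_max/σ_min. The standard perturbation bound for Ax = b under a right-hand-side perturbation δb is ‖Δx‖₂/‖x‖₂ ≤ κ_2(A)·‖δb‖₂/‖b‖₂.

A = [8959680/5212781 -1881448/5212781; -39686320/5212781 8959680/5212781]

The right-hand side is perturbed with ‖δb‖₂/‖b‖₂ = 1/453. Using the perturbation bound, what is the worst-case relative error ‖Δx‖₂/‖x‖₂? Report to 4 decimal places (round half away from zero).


0.6845

form AᵀA = [984699500800/16164833881 -221554967040/16164833881; -221554967040/16164833881 49860625984/16164833881] with trace 615443264/9616201 and determinant 409600/9616201
solving λ² − 615443264/9616201·λ + 409600/9616201 = 0 gives λ = 64, 6400/9616201
κ_2(A) = √(λ_max/λ_min) = √(64 / (6400/9616201)) = 310.1000
κ_2(A)·‖δb‖/‖b‖ = 0.6845


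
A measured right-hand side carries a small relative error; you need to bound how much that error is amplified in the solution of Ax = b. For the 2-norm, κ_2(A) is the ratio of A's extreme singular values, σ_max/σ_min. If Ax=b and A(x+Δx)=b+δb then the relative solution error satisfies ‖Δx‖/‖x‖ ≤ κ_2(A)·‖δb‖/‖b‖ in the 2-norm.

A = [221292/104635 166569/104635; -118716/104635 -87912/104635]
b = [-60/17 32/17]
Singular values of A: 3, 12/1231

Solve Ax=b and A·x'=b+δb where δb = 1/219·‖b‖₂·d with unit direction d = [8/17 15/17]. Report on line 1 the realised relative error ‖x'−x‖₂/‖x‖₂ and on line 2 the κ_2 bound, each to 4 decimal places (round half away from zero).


1.4053
1.4053

largest singular value 3, smallest 12/1231
κ_2(A) = 3 / (12/1231) = 307.7500
κ_2(A)·‖δb‖/‖b‖ = 1.4053
solve Ax = b  →  x = [-1.0667 -0.8000]
‖b‖₂ = 4.0000 and ‖x‖₂ = 1.3333
re-solving with b+δb shifts x by Δx of norm 1.8737
dividing the unrounded norms, ‖Δx‖/‖x‖ = 1.4053
realised/bound = 1 exactly: the bound is attained for this b and d
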